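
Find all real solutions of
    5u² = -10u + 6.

Rearrange to standard form: 5u² + 10u - 6 = 0.
Discriminant: (10)² − 4·5·(-6) = 220.
Quadratic formula: u = (-10 ± √220) / 10.
So u = -1 + √(55)/5 ≈ 0.4832 or u = -√(55)/5 - 1 ≈ -2.4832.

u = -2.4832 or u = 0.4832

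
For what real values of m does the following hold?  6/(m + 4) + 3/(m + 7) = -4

Multiply both sides by (m + 4)(m + 7):
6(m + 7) + 3(m + 4) = -4(m + 4)(m + 7).
Expand and collect terms: -4m² - 53m - 166 = 0.
By the quadratic formula, m = (53 ± √153) / -8, so m ≈ -8.1712 or m ≈ -5.0788.
Neither value makes a denominator zero (m ≠ -4, m ≠ -7), so both are valid.

m = -8.1712 or m = -5.0788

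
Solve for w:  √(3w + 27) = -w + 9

w = 3

Square both sides: 3w + 27 = (-w + 9)².
Expand and rearrange: w² - 21w + 54 = 0.
Solving gives w = 18 or w = 3.
Check each candidate in the original equation:
  w = 18: √(81) = 9, while -w + 9 = -9 — extraneous.
  w = 3: √(36) = 6, while -w + 9 = 6 — valid.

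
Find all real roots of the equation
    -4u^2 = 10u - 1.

u = -2.5963 or u = 0.0963

Rearrange to standard form: -4u^2 - 10u + 1 = 0.
Discriminant: (-10)^2 - 4*(-4)*1 = 116.
Quadratic formula: u = (10 +/- sqrt(116)) / (-8).
So u = -sqrt(29)/4 - 5/4 ~= -2.5963 or u = -5/4 + sqrt(29)/4 ~= 0.0963.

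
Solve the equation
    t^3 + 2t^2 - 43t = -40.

t = -8 or t = 1 or t = 5

Rearrange: t^3 + 2t^2 - 43t + 40 = 0.
Possible rational roots are divisors of 40. Testing t = 5 gives 0, so (t - 5) is a factor.
Divide: t^3 + 2t^2 - 43t + 40 = (t - 5)(t^2 + 7t - 8).
Factor the quadratic: t = 1 or t = -8.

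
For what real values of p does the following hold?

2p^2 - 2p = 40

p = -4 or p = 5

Bring every term to one side: 2p^2 - 2p - 40 = 0.
Factor: 2(p + 4)(p - 5) = 0.
So p = -4 or p = 5.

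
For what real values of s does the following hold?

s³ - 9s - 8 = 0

s = -2.3723 or s = -1 or s = 3.3723

Possible rational roots are divisors of -8. Testing s = -1 gives 0, so (s + 1) is a factor.
Divide: s³ - 9s - 8 = (s + 1)(s² - s - 8).
Apply the quadratic formula to s² - s - 8 = 0: s = (1 ± √33)/2, i.e. s ≈ 3.3723 or s ≈ -2.3723.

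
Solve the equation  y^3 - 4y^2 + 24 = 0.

Possible rational roots are divisors of 24. Testing y = -2 gives 0, so (y + 2) is a factor.
Divide: y^3 - 4y^2 + 24 = (y + 2)(y^2 - 6y + 12).
The quadratic y^2 - 6y + 12 has discriminant -12 < 0, so no further real roots.

y = -2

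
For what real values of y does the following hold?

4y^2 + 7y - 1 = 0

Discriminant: (7)^2 - 4*4*(-1) = 65.
Quadratic formula: y = (-7 +/- sqrt(65)) / 8.
So y = -7/8 + sqrt(65)/8 ~= 0.1328 or y = -sqrt(65)/8 - 7/8 ~= -1.8828.

y = -1.8828 or y = 0.1328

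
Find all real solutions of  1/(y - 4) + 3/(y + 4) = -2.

Multiply both sides by (y - 4)(y + 4):
(y + 4) + 3(y - 4) = -2(y - 4)(y + 4).
Expand and collect terms: -2y^2 - 4y + 40 = 0.
By the quadratic formula, y = (4 +/- sqrt(336)) / -4, so y ~= -5.5826 or y ~= 3.5826.
Neither value makes a denominator zero (y != 4, y != -4), so both are valid.

y = -5.5826 or y = 3.5826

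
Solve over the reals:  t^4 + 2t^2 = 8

Let u = t^2. The equation becomes u^2 + 2u - 8 = 0.
Factor: (u + 4)(u - 2) = 0, so u = -4 or u = 2.
t^2 = -4 < 0 has no real solution.
t^2 = 2 gives t = +/-sqrt(2) ~= +/-1.4142.

t = -1.4142 or t = 1.4142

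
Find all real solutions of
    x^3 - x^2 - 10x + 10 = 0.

Possible rational roots are divisors of 10. Testing x = 1 gives 0, so (x - 1) is a factor.
Divide: x^3 - x^2 - 10x + 10 = (x - 1)(x^2 - 10).
Apply the quadratic formula to x^2 - 10 = 0: x = (0 +/- sqrt(40))/2, i.e. x ~= 3.1623 or x ~= -3.1623.

x = -3.1623 or x = 1 or x = 3.1623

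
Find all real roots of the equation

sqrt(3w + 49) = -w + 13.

w = 5

Square both sides: 3w + 49 = (-w + 13)^2.
Expand and rearrange: w^2 - 29w + 120 = 0.
Solving gives w = 24 or w = 5.
Check each candidate in the original equation:
  w = 24: sqrt(121) = 11, while -w + 13 = -11 — extraneous.
  w = 5: sqrt(64) = 8, while -w + 13 = 8 — valid.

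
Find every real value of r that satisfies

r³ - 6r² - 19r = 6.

r = -2 or r = -0.3589 or r = 8.3589

Rearrange: r³ - 6r² - 19r - 6 = 0.
Possible rational roots are divisors of -6. Testing r = -2 gives 0, so (r + 2) is a factor.
Divide: r³ - 6r² - 19r - 6 = (r + 2)(r² - 8r - 3).
Apply the quadratic formula to r² - 8r - 3 = 0: r = (8 ± √76)/2, i.e. r ≈ 8.3589 or r ≈ -0.3589.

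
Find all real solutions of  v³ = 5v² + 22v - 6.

Rearrange: v³ - 5v² - 22v + 6 = 0.
Possible rational roots are divisors of 6. Testing v = -3 gives 0, so (v + 3) is a factor.
Divide: v³ - 5v² - 22v + 6 = (v + 3)(v² - 8v + 2).
Apply the quadratic formula to v² - 8v + 2 = 0: v = (8 ± √56)/2, i.e. v ≈ 7.7417 or v ≈ 0.2583.

v = -3 or v = 0.2583 or v = 7.7417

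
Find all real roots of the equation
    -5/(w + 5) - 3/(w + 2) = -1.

w = -3.4051 or w = 4.4051

Multiply both sides by (w + 5)(w + 2):
-5(w + 2) - 3(w + 5) = -(w + 5)(w + 2).
Expand and collect terms: -w^2 + w + 15 = 0.
By the quadratic formula, w = (-1 +/- sqrt(61)) / -2, so w ~= -3.4051 or w ~= 4.4051.
Neither value makes a denominator zero (w != -5, w != -2), so both are valid.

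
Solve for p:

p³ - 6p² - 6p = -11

p = -1.6533 or p = 1 or p = 6.6533

Rearrange: p³ - 6p² - 6p + 11 = 0.
Possible rational roots are divisors of 11. Testing p = 1 gives 0, so (p - 1) is a factor.
Divide: p³ - 6p² - 6p + 11 = (p - 1)(p² - 5p - 11).
Apply the quadratic formula to p² - 5p - 11 = 0: p = (5 ± √69)/2, i.e. p ≈ 6.6533 or p ≈ -1.6533.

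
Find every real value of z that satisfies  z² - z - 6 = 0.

Factor: (z + 2)(z - 3) = 0.
So z = -2 or z = 3.

z = -2 or z = 3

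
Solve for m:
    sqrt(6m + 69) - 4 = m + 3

m = 2

Isolate the radical: sqrt(6m + 69) = m + 7.
Square both sides: 6m + 69 = (m + 7)^2.
Expand and rearrange: m^2 + 8m - 20 = 0.
Solving gives m = 2 or m = -10.
Check each candidate in the original equation:
  m = 2: sqrt(81) = 9, while m + 7 = 9 — valid.
  m = -10: sqrt(9) = 3, while m + 7 = -3 — extraneous.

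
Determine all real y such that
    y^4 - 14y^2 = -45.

y = -3 or y = -2.2361 or y = 2.2361 or y = 3

Let u = y^2. The equation becomes u^2 - 14u + 45 = 0.
Factor: (u - 5)(u - 9) = 0, so u = 5 or u = 9.
y^2 = 5 gives y = +/-sqrt(5) ~= +/-2.2361.
y^2 = 9 gives y = +/-3.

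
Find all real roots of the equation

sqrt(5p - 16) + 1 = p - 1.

p = 4 or p = 5

Isolate the radical: sqrt(5p - 16) = p - 2.
Square both sides: 5p - 16 = (p - 2)^2.
Expand and rearrange: p^2 - 9p + 20 = 0.
Solving gives p = 5 or p = 4.
Check each candidate in the original equation:
  p = 5: sqrt(9) = 3, while p - 2 = 3 — valid.
  p = 4: sqrt(4) = 2, while p - 2 = 2 — valid.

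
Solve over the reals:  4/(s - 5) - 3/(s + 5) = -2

Multiply both sides by (s - 5)(s + 5):
4(s + 5) - 3(s - 5) = -2(s - 5)(s + 5).
Expand and collect terms: -2s^2 - s + 15 = 0.
Factor or apply the quadratic formula: s = -3 or s = 2.5.
Neither value makes a denominator zero (s != 5, s != -5), so both are valid.

s = -3 or s = 2.5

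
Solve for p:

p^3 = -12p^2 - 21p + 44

p = -9.1962 or p = -4 or p = 1.1962

Rearrange: p^3 + 12p^2 + 21p - 44 = 0.
Possible rational roots are divisors of -44. Testing p = -4 gives 0, so (p + 4) is a factor.
Divide: p^3 + 12p^2 + 21p - 44 = (p + 4)(p^2 + 8p - 11).
Apply the quadratic formula to p^2 + 8p - 11 = 0: p = (-8 +/- sqrt(108))/2, i.e. p ~= 1.1962 or p ~= -9.1962.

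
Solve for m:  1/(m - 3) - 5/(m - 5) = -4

Multiply both sides by (m - 3)(m - 5):
(m - 5) - 5(m - 3) = -4(m - 3)(m - 5).
Expand and collect terms: -4m² + 36m - 70 = 0.
By the quadratic formula, m = (-36 ± √176) / -8, so m ≈ 2.8417 or m ≈ 6.1583.
Neither value makes a denominator zero (m ≠ 3, m ≠ 5), so both are valid.

m = 2.8417 or m = 6.1583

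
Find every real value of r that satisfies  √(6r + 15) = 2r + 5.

Square both sides: 6r + 15 = (2r + 5)².
Expand and rearrange: 4r² + 14r + 10 = 0.
Solving gives r = -1 or r = -2.5.
Check each candidate in the original equation:
  r = -1: √(9) = 3, while 2r + 5 = 3 — valid.
  r = -2.5: √(0) = 0, while 2r + 5 = 0 — valid.

r = -2.5 or r = -1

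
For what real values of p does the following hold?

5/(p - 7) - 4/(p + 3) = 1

p = -5.8815 or p = 10.8815

Multiply both sides by (p - 7)(p + 3):
5(p + 3) - 4(p - 7) = (p - 7)(p + 3).
Expand and collect terms: p^2 - 5p - 64 = 0.
By the quadratic formula, p = (5 +/- sqrt(281)) / 2, so p ~= 10.8815 or p ~= -5.8815.
Neither value makes a denominator zero (p != 7, p != -3), so both are valid.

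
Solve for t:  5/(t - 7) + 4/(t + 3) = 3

t = -1.8774 or t = 8.8774

Multiply both sides by (t - 7)(t + 3):
5(t + 3) + 4(t - 7) = 3(t - 7)(t + 3).
Expand and collect terms: 3t^2 - 21t - 50 = 0.
By the quadratic formula, t = (21 +/- sqrt(1041)) / 6, so t ~= 8.8774 or t ~= -1.8774.
Neither value makes a denominator zero (t != 7, t != -3), so both are valid.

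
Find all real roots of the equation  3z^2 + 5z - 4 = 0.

z = -2.2573 or z = 0.5907

Discriminant: (5)^2 - 4*3*(-4) = 73.
Quadratic formula: z = (-5 +/- sqrt(73)) / 6.
So z = -5/6 + sqrt(73)/6 ~= 0.5907 or z = -sqrt(73)/6 - 5/6 ~= -2.2573.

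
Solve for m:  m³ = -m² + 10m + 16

m = -2.3723 or m = -2 or m = 3.3723

Rearrange: m³ + m² - 10m - 16 = 0.
Possible rational roots are divisors of -16. Testing m = -2 gives 0, so (m + 2) is a factor.
Divide: m³ + m² - 10m - 16 = (m + 2)(m² - m - 8).
Apply the quadratic formula to m² - m - 8 = 0: m = (1 ± √33)/2, i.e. m ≈ 3.3723 or m ≈ -2.3723.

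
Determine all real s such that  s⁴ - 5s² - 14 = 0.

s = -2.6458 or s = 2.6458

Let u = s². The equation becomes u² - 5u - 14 = 0.
Factor: (u + 2)(u - 7) = 0, so u = -2 or u = 7.
s² = -2 < 0 has no real solution.
s² = 7 gives s = ±√(7) ≈ ±2.6458.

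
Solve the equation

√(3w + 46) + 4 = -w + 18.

w = 6

Isolate the radical: √(3w + 46) = -w + 14.
Square both sides: 3w + 46 = (-w + 14)².
Expand and rearrange: w² - 31w + 150 = 0.
Solving gives w = 25 or w = 6.
Check each candidate in the original equation:
  w = 25: √(121) = 11, while -w + 14 = -11 — extraneous.
  w = 6: √(64) = 8, while -w + 14 = 8 — valid.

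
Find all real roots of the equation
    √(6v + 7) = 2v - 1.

Square both sides: 6v + 7 = (2v - 1)².
Expand and rearrange: 4v² - 10v - 6 = 0.
Solving gives v = 3 or v = -0.5.
Check each candidate in the original equation:
  v = 3: √(25) = 5, while 2v - 1 = 5 — valid.
  v = -0.5: √(4) = 2, while 2v - 1 = -2 — extraneous.

v = 3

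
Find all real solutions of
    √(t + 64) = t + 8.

t = 0

Square both sides: t + 64 = (t + 8)².
Expand and rearrange: t² + 15t = 0.
Solving gives t = 0 or t = -15.
Check each candidate in the original equation:
  t = 0: √(64) = 8, while t + 8 = 8 — valid.
  t = -15: √(49) = 7, while t + 8 = -7 — extraneous.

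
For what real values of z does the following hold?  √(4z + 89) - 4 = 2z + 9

Isolate the radical: √(4z + 89) = 2z + 13.
Square both sides: 4z + 89 = (2z + 13)².
Expand and rearrange: 4z² + 48z + 80 = 0.
Solving gives z = -2 or z = -10.
Check each candidate in the original equation:
  z = -2: √(81) = 9, while 2z + 13 = 9 — valid.
  z = -10: √(49) = 7, while 2z + 13 = -7 — extraneous.

z = -2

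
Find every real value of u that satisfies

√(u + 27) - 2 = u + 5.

u = -2

Isolate the radical: √(u + 27) = u + 7.
Square both sides: u + 27 = (u + 7)².
Expand and rearrange: u² + 13u + 22 = 0.
Solving gives u = -2 or u = -11.
Check each candidate in the original equation:
  u = -2: √(25) = 5, while u + 7 = 5 — valid.
  u = -11: √(16) = 4, while u + 7 = -4 — extraneous.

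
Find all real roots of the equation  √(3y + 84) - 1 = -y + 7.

Isolate the radical: √(3y + 84) = -y + 8.
Square both sides: 3y + 84 = (-y + 8)².
Expand and rearrange: y² - 19y - 20 = 0.
Solving gives y = 20 or y = -1.
Check each candidate in the original equation:
  y = 20: √(144) = 12, while -y + 8 = -12 — extraneous.
  y = -1: √(81) = 9, while -y + 8 = 9 — valid.

y = -1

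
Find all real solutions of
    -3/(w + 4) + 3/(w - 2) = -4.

Multiply both sides by (w + 4)(w - 2):
-3(w - 2) + 3(w + 4) = -4(w + 4)(w - 2).
Expand and collect terms: -4w^2 - 8w + 14 = 0.
By the quadratic formula, w = (8 +/- sqrt(288)) / -8, so w ~= -3.1213 or w ~= 1.1213.
Neither value makes a denominator zero (w != -4, w != 2), so both are valid.

w = -3.1213 or w = 1.1213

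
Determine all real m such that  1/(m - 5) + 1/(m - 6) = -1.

m = 3.382 or m = 5.618

Multiply both sides by (m - 5)(m - 6):
(m - 6) + (m - 5) = -(m - 5)(m - 6).
Expand and collect terms: -m^2 + 9m - 19 = 0.
By the quadratic formula, m = (-9 +/- sqrt(5)) / -2, so m ~= 3.382 or m ~= 5.618.
Neither value makes a denominator zero (m != 5, m != 6), so both are valid.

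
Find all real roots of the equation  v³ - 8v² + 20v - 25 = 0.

Possible rational roots are divisors of -25. Testing v = 5 gives 0, so (v - 5) is a factor.
Divide: v³ - 8v² + 20v - 25 = (v - 5)(v² - 3v + 5).
The quadratic v² - 3v + 5 has discriminant -11 < 0, so no further real roots.

v = 5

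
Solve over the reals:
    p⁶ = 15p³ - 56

Let u = p³. The equation becomes u² - 15u + 56 = 0.
Factor: (u - 8)(u - 7) = 0, so u = 8 or u = 7.
p³ = 8 gives p = 2.
p³ = 7 gives p = ∛(7) ≈ 1.9129.

p = 1.9129 or p = 2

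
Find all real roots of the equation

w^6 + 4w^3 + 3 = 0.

w = -1.4422 or w = -1

Let u = w^3. The equation becomes u^2 + 4u + 3 = 0.
Factor: (u + 3)(u + 1) = 0, so u = -3 or u = -1.
w^3 = -3 gives w = -(3)^(1/3) ~= -1.4422.
w^3 = -1 gives w = -1.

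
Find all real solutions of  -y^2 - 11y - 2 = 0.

y = -10.8151 or y = -0.1849

Discriminant: (-11)^2 - 4*(-1)*(-2) = 113.
Quadratic formula: y = (11 +/- sqrt(113)) / (-2).
So y = -11/2 - sqrt(113)/2 ~= -10.8151 or y = -11/2 + sqrt(113)/2 ~= -0.1849.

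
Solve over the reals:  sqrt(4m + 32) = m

Square both sides: 4m + 32 = (m)^2.
Expand and rearrange: m^2 - 4m - 32 = 0.
Solving gives m = 8 or m = -4.
Check each candidate in the original equation:
  m = 8: sqrt(64) = 8, while m = 8 — valid.
  m = -4: sqrt(16) = 4, while m = -4 — extraneous.

m = 8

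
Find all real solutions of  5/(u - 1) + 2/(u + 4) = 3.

Multiply both sides by (u - 1)(u + 4):
5(u + 4) + 2(u - 1) = 3(u - 1)(u + 4).
Expand and collect terms: 3u² + 2u - 30 = 0.
By the quadratic formula, u = (-2 ± √364) / 6, so u ≈ 2.8465 or u ≈ -3.5131.
Neither value makes a denominator zero (u ≠ 1, u ≠ -4), so both are valid.

u = -3.5131 or u = 2.8465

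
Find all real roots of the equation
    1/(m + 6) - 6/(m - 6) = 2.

m = -5.3197 or m = 2.8197

Multiply both sides by (m + 6)(m - 6):
(m - 6) - 6(m + 6) = 2(m + 6)(m - 6).
Expand and collect terms: 2m^2 + 5m - 30 = 0.
By the quadratic formula, m = (-5 +/- sqrt(265)) / 4, so m ~= 2.8197 or m ~= -5.3197.
Neither value makes a denominator zero (m != -6, m != 6), so both are valid.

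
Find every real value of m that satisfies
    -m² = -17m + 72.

m = 8 or m = 9

Bring every term to one side: -m² + 17m - 72 = 0.
Factor: -1(m - 9)(m - 8) = 0.
So m = 9 or m = 8.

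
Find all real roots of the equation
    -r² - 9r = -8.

Rearrange to standard form: -r² - 9r + 8 = 0.
Discriminant: (-9)² − 4·(-1)·8 = 113.
Quadratic formula: r = (9 ± √113) / (-2).
So r = -√(113)/2 - 9/2 ≈ -9.8151 or r = -9/2 + √(113)/2 ≈ 0.8151.

r = -9.8151 or r = 0.8151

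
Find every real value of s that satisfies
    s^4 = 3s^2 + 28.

Let u = s^2. The equation becomes u^2 - 3u - 28 = 0.
Factor: (u - 7)(u + 4) = 0, so u = 7 or u = -4.
s^2 = 7 gives s = +/-sqrt(7) ~= +/-2.6458.
s^2 = -4 < 0 has no real solution.

s = -2.6458 or s = 2.6458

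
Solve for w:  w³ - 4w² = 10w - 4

Rearrange: w³ - 4w² - 10w + 4 = 0.
Possible rational roots are divisors of 4. Testing w = -2 gives 0, so (w + 2) is a factor.
Divide: w³ - 4w² - 10w + 4 = (w + 2)(w² - 6w + 2).
Apply the quadratic formula to w² - 6w + 2 = 0: w = (6 ± √28)/2, i.e. w ≈ 5.6458 or w ≈ 0.3542.

w = -2 or w = 0.3542 or w = 5.6458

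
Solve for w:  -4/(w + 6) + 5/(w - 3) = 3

w = -7.1452 or w = 4.4785

Multiply both sides by (w + 6)(w - 3):
-4(w - 3) + 5(w + 6) = 3(w + 6)(w - 3).
Expand and collect terms: 3w^2 + 8w - 96 = 0.
By the quadratic formula, w = (-8 +/- sqrt(1216)) / 6, so w ~= 4.4785 or w ~= -7.1452.
Neither value makes a denominator zero (w != -6, w != 3), so both are valid.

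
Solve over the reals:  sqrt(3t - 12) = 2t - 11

Square both sides: 3t - 12 = (2t - 11)^2.
Expand and rearrange: 4t^2 - 47t + 133 = 0.
Solving gives t = 7 or t = 4.75.
Check each candidate in the original equation:
  t = 7: sqrt(9) = 3, while 2t - 11 = 3 — valid.
  t = 4.75: sqrt(2.25) = 1.5, while 2t - 11 = -1.5 — extraneous.

t = 7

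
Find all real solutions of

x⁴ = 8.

Let u = x². The equation becomes u² - 8 = 0.
By the quadratic formula, u = 2·√(2) or u = -2·√(2).
x² = 2·√(2) gives x = ±2^(3/4) ≈ ±1.6818.
x² = -2·√(2) < 0 has no real solution.

x = -1.6818 or x = 1.6818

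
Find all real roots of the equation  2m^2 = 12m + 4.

Rearrange to standard form: 2m^2 - 12m - 4 = 0.
Discriminant: (-12)^2 - 4*2*(-4) = 176.
Quadratic formula: m = (12 +/- sqrt(176)) / 4.
So m = 3 + sqrt(11) ~= 6.3166 or m = 3 - sqrt(11) ~= -0.3166.

m = -0.3166 or m = 6.3166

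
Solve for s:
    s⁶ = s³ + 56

s = -1.9129 or s = 2

Let u = s³. The equation becomes u² - u - 56 = 0.
Factor: (u - 8)(u + 7) = 0, so u = 8 or u = -7.
s³ = 8 gives s = 2.
s³ = -7 gives s = -∛(7) ≈ -1.9129.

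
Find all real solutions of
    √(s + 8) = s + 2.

s = 1

Square both sides: s + 8 = (s + 2)².
Expand and rearrange: s² + 3s - 4 = 0.
Solving gives s = 1 or s = -4.
Check each candidate in the original equation:
  s = 1: √(9) = 3, while s + 2 = 3 — valid.
  s = -4: √(4) = 2, while s + 2 = -2 — extraneous.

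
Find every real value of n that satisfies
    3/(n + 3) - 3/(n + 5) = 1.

Multiply both sides by (n + 3)(n + 5):
3(n + 5) - 3(n + 3) = (n + 3)(n + 5).
Expand and collect terms: n² + 8n + 9 = 0.
By the quadratic formula, n = (-8 ± √28) / 2, so n ≈ -1.3542 or n ≈ -6.6458.
Neither value makes a denominator zero (n ≠ -3, n ≠ -5), so both are valid.

n = -6.6458 or n = -1.3542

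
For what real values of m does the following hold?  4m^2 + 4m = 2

m = -1.366 or m = 0.366

Rearrange to standard form: 4m^2 + 4m - 2 = 0.
Discriminant: (4)^2 - 4*4*(-2) = 48.
Quadratic formula: m = (-4 +/- sqrt(48)) / 8.
So m = -1/2 + sqrt(3)/2 ~= 0.366 or m = -sqrt(3)/2 - 1/2 ~= -1.366.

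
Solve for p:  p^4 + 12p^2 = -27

No real solutions.

Let u = p^2. The equation becomes u^2 + 12u + 27 = 0.
Factor: (u + 3)(u + 9) = 0, so u = -3 or u = -9.
p^2 = -3 < 0 has no real solution.
p^2 = -9 < 0 has no real solution.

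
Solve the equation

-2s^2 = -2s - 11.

s = -1.8979 or s = 2.8979

Rearrange to standard form: -2s^2 + 2s + 11 = 0.
Discriminant: (2)^2 - 4*(-2)*11 = 92.
Quadratic formula: s = (-2 +/- sqrt(92)) / (-4).
So s = 1/2 - sqrt(23)/2 ~= -1.8979 or s = 1/2 + sqrt(23)/2 ~= 2.8979.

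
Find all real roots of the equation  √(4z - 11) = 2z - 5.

Square both sides: 4z - 11 = (2z - 5)².
Expand and rearrange: 4z² - 24z + 36 = 0.
This gives the repeated root z = 3.
Check in the original equation:
  z = 3: √(1) = 1, while 2z - 5 = 1 — valid.

z = 3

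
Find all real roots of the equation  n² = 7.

Rearrange to standard form: n² - 7 = 0.
Discriminant: (0)² − 4·1·(-7) = 28.
Quadratic formula: n = (0 ± √28) / 2.
So n = √(7) ≈ 2.6458 or n = -√(7) ≈ -2.6458.

n = -2.6458 or n = 2.6458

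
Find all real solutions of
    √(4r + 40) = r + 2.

Square both sides: 4r + 40 = (r + 2)².
Expand and rearrange: r² - 36 = 0.
Solving gives r = 6 or r = -6.
Check each candidate in the original equation:
  r = 6: √(64) = 8, while r + 2 = 8 — valid.
  r = -6: √(16) = 4, while r + 2 = -4 — extraneous.

r = 6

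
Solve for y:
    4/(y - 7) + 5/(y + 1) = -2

y = -4.0523 or y = 5.5523

Multiply both sides by (y - 7)(y + 1):
4(y + 1) + 5(y - 7) = -2(y - 7)(y + 1).
Expand and collect terms: -2y² + 3y + 45 = 0.
By the quadratic formula, y = (-3 ± √369) / -4, so y ≈ -4.0523 or y ≈ 5.5523.
Neither value makes a denominator zero (y ≠ 7, y ≠ -1), so both are valid.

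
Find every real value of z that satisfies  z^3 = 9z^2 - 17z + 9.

z = 1 or z = 1.3542 or z = 6.6458

Rearrange: z^3 - 9z^2 + 17z - 9 = 0.
Possible rational roots are divisors of -9. Testing z = 1 gives 0, so (z - 1) is a factor.
Divide: z^3 - 9z^2 + 17z - 9 = (z - 1)(z^2 - 8z + 9).
Apply the quadratic formula to z^2 - 8z + 9 = 0: z = (8 +/- sqrt(28))/2, i.e. z ~= 6.6458 or z ~= 1.3542.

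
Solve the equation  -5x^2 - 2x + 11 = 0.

Discriminant: (-2)^2 - 4*(-5)*11 = 224.
Quadratic formula: x = (2 +/- sqrt(224)) / (-10).
So x = -2*sqrt(14)/5 - 1/5 ~= -1.6967 or x = -1/5 + 2*sqrt(14)/5 ~= 1.2967.

x = -1.6967 or x = 1.2967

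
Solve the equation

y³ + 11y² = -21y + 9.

Rearrange: y³ + 11y² + 21y - 9 = 0.
Possible rational roots are divisors of -9. Testing y = -3 gives 0, so (y + 3) is a factor.
Divide: y³ + 11y² + 21y - 9 = (y + 3)(y² + 8y - 3).
Apply the quadratic formula to y² + 8y - 3 = 0: y = (-8 ± √76)/2, i.e. y ≈ 0.3589 or y ≈ -8.3589.

y = -8.3589 or y = -3 or y = 0.3589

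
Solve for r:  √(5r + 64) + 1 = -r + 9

r = 0

Isolate the radical: √(5r + 64) = -r + 8.
Square both sides: 5r + 64 = (-r + 8)².
Expand and rearrange: r² - 21r = 0.
Solving gives r = 21 or r = 0.
Check each candidate in the original equation:
  r = 21: √(169) = 13, while -r + 8 = -13 — extraneous.
  r = 0: √(64) = 8, while -r + 8 = 8 — valid.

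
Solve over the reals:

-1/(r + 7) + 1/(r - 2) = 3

Multiply both sides by (r + 7)(r - 2):
-(r - 2) + (r + 7) = 3(r + 7)(r - 2).
Expand and collect terms: 3r^2 + 15r - 51 = 0.
By the quadratic formula, r = (-15 +/- sqrt(837)) / 6, so r ~= 2.3218 or r ~= -7.3218.
Neither value makes a denominator zero (r != -7, r != 2), so both are valid.

r = -7.3218 or r = 2.3218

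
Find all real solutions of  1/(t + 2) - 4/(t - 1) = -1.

Multiply both sides by (t + 2)(t - 1):
(t - 1) - 4(t + 2) = -(t + 2)(t - 1).
Expand and collect terms: -t^2 + 2t + 11 = 0.
By the quadratic formula, t = (-2 +/- sqrt(48)) / -2, so t ~= -2.4641 or t ~= 4.4641.
Neither value makes a denominator zero (t != -2, t != 1), so both are valid.

t = -2.4641 or t = 4.4641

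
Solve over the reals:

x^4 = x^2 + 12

x = -2 or x = 2

Let u = x^2. The equation becomes u^2 - u - 12 = 0.
Factor: (u - 4)(u + 3) = 0, so u = 4 or u = -3.
x^2 = 4 gives x = +/-2.
x^2 = -3 < 0 has no real solution.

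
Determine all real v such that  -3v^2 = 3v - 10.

v = -2.393 or v = 1.393

Rearrange to standard form: -3v^2 - 3v + 10 = 0.
Discriminant: (-3)^2 - 4*(-3)*10 = 129.
Quadratic formula: v = (3 +/- sqrt(129)) / (-6).
So v = -sqrt(129)/6 - 1/2 ~= -2.393 or v = -1/2 + sqrt(129)/6 ~= 1.393.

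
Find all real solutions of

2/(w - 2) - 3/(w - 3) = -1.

Multiply both sides by (w - 2)(w - 3):
2(w - 3) - 3(w - 2) = -(w - 2)(w - 3).
Expand and collect terms: -w^2 + 6w - 6 = 0.
By the quadratic formula, w = (-6 +/- sqrt(12)) / -2, so w ~= 1.2679 or w ~= 4.7321.
Neither value makes a denominator zero (w != 2, w != 3), so both are valid.

w = 1.2679 or w = 4.7321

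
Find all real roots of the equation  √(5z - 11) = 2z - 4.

Square both sides: 5z - 11 = (2z - 4)².
Expand and rearrange: 4z² - 21z + 27 = 0.
Solving gives z = 3 or z = 2.25.
Check each candidate in the original equation:
  z = 3: √(4) = 2, while 2z - 4 = 2 — valid.
  z = 2.25: √(0.25) = 0.5, while 2z - 4 = 0.5 — valid.

z = 2.25 or z = 3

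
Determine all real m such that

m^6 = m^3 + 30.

Let u = m^3. The equation becomes u^2 - u - 30 = 0.
Factor: (u - 6)(u + 5) = 0, so u = 6 or u = -5.
m^3 = 6 gives m = (6)^(1/3) ~= 1.8171.
m^3 = -5 gives m = -(5)^(1/3) ~= -1.71.

m = -1.71 or m = 1.8171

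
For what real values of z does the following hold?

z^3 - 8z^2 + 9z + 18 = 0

z = -1 or z = 3 or z = 6

Possible rational roots are divisors of 18. Testing z = 3 gives 0, so (z - 3) is a factor.
Divide: z^3 - 8z^2 + 9z + 18 = (z - 3)(z^2 - 5z - 6).
Factor the quadratic: z = 6 or z = -1.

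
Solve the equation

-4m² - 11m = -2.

Rearrange to standard form: -4m² - 11m + 2 = 0.
Discriminant: (-11)² − 4·(-4)·2 = 153.
Quadratic formula: m = (11 ± √153) / (-8).
So m = -3·√(17)/8 - 11/8 ≈ -2.9212 or m = -11/8 + 3·√(17)/8 ≈ 0.1712.

m = -2.9212 or m = 0.1712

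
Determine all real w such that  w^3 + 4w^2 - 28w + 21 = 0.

w = -7.8875 or w = 0.8875 or w = 3

Possible rational roots are divisors of 21. Testing w = 3 gives 0, so (w - 3) is a factor.
Divide: w^3 + 4w^2 - 28w + 21 = (w - 3)(w^2 + 7w - 7).
Apply the quadratic formula to w^2 + 7w - 7 = 0: w = (-7 +/- sqrt(77))/2, i.e. w ~= 0.8875 or w ~= -7.8875.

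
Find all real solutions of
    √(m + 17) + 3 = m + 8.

Isolate the radical: √(m + 17) = m + 5.
Square both sides: m + 17 = (m + 5)².
Expand and rearrange: m² + 9m + 8 = 0.
Solving gives m = -1 or m = -8.
Check each candidate in the original equation:
  m = -1: √(16) = 4, while m + 5 = 4 — valid.
  m = -8: √(9) = 3, while m + 5 = -3 — extraneous.

m = -1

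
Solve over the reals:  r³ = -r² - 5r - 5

Rearrange: r³ + r² + 5r + 5 = 0.
Possible rational roots are divisors of 5. Testing r = -1 gives 0, so (r + 1) is a factor.
Divide: r³ + r² + 5r + 5 = (r + 1)(r² + 5).
The quadratic r² + 5 has discriminant -20 < 0, so no further real roots.

r = -1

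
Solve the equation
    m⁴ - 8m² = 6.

m = -2.948 or m = 2.948

Let u = m². The equation becomes u² - 8u - 6 = 0.
By the quadratic formula, u = 4 + √(22) or u = 4 - √(22).
m² = 4 + √(22) gives m = ±√(4 + √(22)) ≈ ±2.948.
m² = 4 - √(22) < 0 has no real solution.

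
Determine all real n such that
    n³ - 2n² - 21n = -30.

Rearrange: n³ - 2n² - 21n + 30 = 0.
Possible rational roots are divisors of 30. Testing n = 5 gives 0, so (n - 5) is a factor.
Divide: n³ - 2n² - 21n + 30 = (n - 5)(n² + 3n - 6).
Apply the quadratic formula to n² + 3n - 6 = 0: n = (-3 ± √33)/2, i.e. n ≈ 1.3723 or n ≈ -4.3723.

n = -4.3723 or n = 1.3723 or n = 5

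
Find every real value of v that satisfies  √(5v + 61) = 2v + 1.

v = 4

Square both sides: 5v + 61 = (2v + 1)².
Expand and rearrange: 4v² - v - 60 = 0.
Solving gives v = 4 or v = -3.75.
Check each candidate in the original equation:
  v = 4: √(81) = 9, while 2v + 1 = 9 — valid.
  v = -3.75: √(42.25) = 6.5, while 2v + 1 = -6.5 — extraneous.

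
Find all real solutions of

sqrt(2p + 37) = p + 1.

Square both sides: 2p + 37 = (p + 1)^2.
Expand and rearrange: p^2 - 36 = 0.
Solving gives p = 6 or p = -6.
Check each candidate in the original equation:
  p = 6: sqrt(49) = 7, while p + 1 = 7 — valid.
  p = -6: sqrt(25) = 5, while p + 1 = -5 — extraneous.

p = 6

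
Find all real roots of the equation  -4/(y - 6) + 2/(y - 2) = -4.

y = 1.5925 or y = 6.9075

Multiply both sides by (y - 6)(y - 2):
-4(y - 2) + 2(y - 6) = -4(y - 6)(y - 2).
Expand and collect terms: -4y^2 + 34y - 44 = 0.
By the quadratic formula, y = (-34 +/- sqrt(452)) / -8, so y ~= 1.5925 or y ~= 6.9075.
Neither value makes a denominator zero (y != 6, y != 2), so both are valid.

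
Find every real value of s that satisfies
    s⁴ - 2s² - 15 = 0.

s = -2.2361 or s = 2.2361

Let u = s². The equation becomes u² - 2u - 15 = 0.
Factor: (u + 3)(u - 5) = 0, so u = -3 or u = 5.
s² = -3 < 0 has no real solution.
s² = 5 gives s = ±√(5) ≈ ±2.2361.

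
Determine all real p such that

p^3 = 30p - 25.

p = -5.8541 or p = 0.8541 or p = 5

Rearrange: p^3 - 30p + 25 = 0.
Possible rational roots are divisors of 25. Testing p = 5 gives 0, so (p - 5) is a factor.
Divide: p^3 - 30p + 25 = (p - 5)(p^2 + 5p - 5).
Apply the quadratic formula to p^2 + 5p - 5 = 0: p = (-5 +/- sqrt(45))/2, i.e. p ~= 0.8541 or p ~= -5.8541.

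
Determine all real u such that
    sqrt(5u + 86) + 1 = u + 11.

u = -1

Isolate the radical: sqrt(5u + 86) = u + 10.
Square both sides: 5u + 86 = (u + 10)^2.
Expand and rearrange: u^2 + 15u + 14 = 0.
Solving gives u = -1 or u = -14.
Check each candidate in the original equation:
  u = -1: sqrt(81) = 9, while u + 10 = 9 — valid.
  u = -14: sqrt(16) = 4, while u + 10 = -4 — extraneous.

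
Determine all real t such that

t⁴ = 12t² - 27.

t = -3 or t = -1.7321 or t = 1.7321 or t = 3

Let u = t². The equation becomes u² - 12u + 27 = 0.
Factor: (u - 9)(u - 3) = 0, so u = 9 or u = 3.
t² = 9 gives t = ±3.
t² = 3 gives t = ±√(3) ≈ ±1.7321.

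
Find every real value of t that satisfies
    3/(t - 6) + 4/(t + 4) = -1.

t = -9 or t = 4

Multiply both sides by (t - 6)(t + 4):
3(t + 4) + 4(t - 6) = -(t - 6)(t + 4).
Expand and collect terms: -t^2 - 5t + 36 = 0.
Factor or apply the quadratic formula: t = -9 or t = 4.
Neither value makes a denominator zero (t != 6, t != -4), so both are valid.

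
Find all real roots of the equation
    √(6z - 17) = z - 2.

Square both sides: 6z - 17 = (z - 2)².
Expand and rearrange: z² - 10z + 21 = 0.
Solving gives z = 7 or z = 3.
Check each candidate in the original equation:
  z = 7: √(25) = 5, while z - 2 = 5 — valid.
  z = 3: √(1) = 1, while z - 2 = 1 — valid.

z = 3 or z = 7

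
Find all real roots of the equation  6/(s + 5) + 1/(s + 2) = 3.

Multiply both sides by (s + 5)(s + 2):
6(s + 2) + (s + 5) = 3(s + 5)(s + 2).
Expand and collect terms: 3s² + 14s + 13 = 0.
By the quadratic formula, s = (-14 ± √40) / 6, so s ≈ -1.2792 or s ≈ -3.3874.
Neither value makes a denominator zero (s ≠ -5, s ≠ -2), so both are valid.

s = -3.3874 or s = -1.2792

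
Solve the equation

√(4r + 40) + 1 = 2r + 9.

r = -1

Isolate the radical: √(4r + 40) = 2r + 8.
Square both sides: 4r + 40 = (2r + 8)².
Expand and rearrange: 4r² + 28r + 24 = 0.
Solving gives r = -1 or r = -6.
Check each candidate in the original equation:
  r = -1: √(36) = 6, while 2r + 8 = 6 — valid.
  r = -6: √(16) = 4, while 2r + 8 = -4 — extraneous.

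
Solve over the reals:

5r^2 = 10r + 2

r = -0.1832 or r = 2.1832

Rearrange to standard form: 5r^2 - 10r - 2 = 0.
Discriminant: (-10)^2 - 4*5*(-2) = 140.
Quadratic formula: r = (10 +/- sqrt(140)) / 10.
So r = 1 + sqrt(35)/5 ~= 2.1832 or r = 1 - sqrt(35)/5 ~= -0.1832.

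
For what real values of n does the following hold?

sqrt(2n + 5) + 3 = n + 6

n = -2

Isolate the radical: sqrt(2n + 5) = n + 3.
Square both sides: 2n + 5 = (n + 3)^2.
Expand and rearrange: n^2 + 4n + 4 = 0.
This gives the repeated root n = -2.
Check in the original equation:
  n = -2: sqrt(1) = 1, while n + 3 = 1 — valid.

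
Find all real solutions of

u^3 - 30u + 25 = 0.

Possible rational roots are divisors of 25. Testing u = 5 gives 0, so (u - 5) is a factor.
Divide: u^3 - 30u + 25 = (u - 5)(u^2 + 5u - 5).
Apply the quadratic formula to u^2 + 5u - 5 = 0: u = (-5 +/- sqrt(45))/2, i.e. u ~= 0.8541 or u ~= -5.8541.

u = -5.8541 or u = 0.8541 or u = 5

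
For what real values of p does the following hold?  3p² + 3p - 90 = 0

p = -6 or p = 5

Factor: 3(p + 6)(p - 5) = 0.
So p = -6 or p = 5.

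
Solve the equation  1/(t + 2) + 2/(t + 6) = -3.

t = -6.7174 or t = -2.2826

Multiply both sides by (t + 2)(t + 6):
(t + 6) + 2(t + 2) = -3(t + 2)(t + 6).
Expand and collect terms: -3t² - 27t - 46 = 0.
By the quadratic formula, t = (27 ± √177) / -6, so t ≈ -6.7174 or t ≈ -2.2826.
Neither value makes a denominator zero (t ≠ -2, t ≠ -6), so both are valid.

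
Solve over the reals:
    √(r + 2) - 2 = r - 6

r = 7

Isolate the radical: √(r + 2) = r - 4.
Square both sides: r + 2 = (r - 4)².
Expand and rearrange: r² - 9r + 14 = 0.
Solving gives r = 7 or r = 2.
Check each candidate in the original equation:
  r = 7: √(9) = 3, while r - 4 = 3 — valid.
  r = 2: √(4) = 2, while r - 4 = -2 — extraneous.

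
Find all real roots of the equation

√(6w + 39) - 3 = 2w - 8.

Isolate the radical: √(6w + 39) = 2w - 5.
Square both sides: 6w + 39 = (2w - 5)².
Expand and rearrange: 4w² - 26w - 14 = 0.
Solving gives w = 7 or w = -0.5.
Check each candidate in the original equation:
  w = 7: √(81) = 9, while 2w - 5 = 9 — valid.
  w = -0.5: √(36) = 6, while 2w - 5 = -6 — extraneous.

w = 7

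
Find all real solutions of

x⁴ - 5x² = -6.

x = -1.7321 or x = -1.4142 or x = 1.4142 or x = 1.7321

Let u = x². The equation becomes u² - 5u + 6 = 0.
Factor: (u - 3)(u - 2) = 0, so u = 3 or u = 2.
x² = 3 gives x = ±√(3) ≈ ±1.7321.
x² = 2 gives x = ±√(2) ≈ ±1.4142.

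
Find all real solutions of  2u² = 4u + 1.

Rearrange to standard form: 2u² - 4u - 1 = 0.
Discriminant: (-4)² − 4·2·(-1) = 24.
Quadratic formula: u = (4 ± √24) / 4.
So u = 1 + √(6)/2 ≈ 2.2247 or u = 1 - √(6)/2 ≈ -0.2247.

u = -0.2247 or u = 2.2247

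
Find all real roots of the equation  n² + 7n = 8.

n = -8 or n = 1

Bring every term to one side: n² + 7n - 8 = 0.
Factor: (n - 1)(n + 8) = 0.
So n = 1 or n = -8.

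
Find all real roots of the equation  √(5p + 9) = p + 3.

p = -1 or p = 0

Square both sides: 5p + 9 = (p + 3)².
Expand and rearrange: p² + p = 0.
Solving gives p = 0 or p = -1.
Check each candidate in the original equation:
  p = 0: √(9) = 3, while p + 3 = 3 — valid.
  p = -1: √(4) = 2, while p + 3 = 2 — valid.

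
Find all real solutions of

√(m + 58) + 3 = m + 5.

Isolate the radical: √(m + 58) = m + 2.
Square both sides: m + 58 = (m + 2)².
Expand and rearrange: m² + 3m - 54 = 0.
Solving gives m = 6 or m = -9.
Check each candidate in the original equation:
  m = 6: √(64) = 8, while m + 2 = 8 — valid.
  m = -9: √(49) = 7, while m + 2 = -7 — extraneous.

m = 6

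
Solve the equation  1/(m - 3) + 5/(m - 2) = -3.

Multiply both sides by (m - 3)(m - 2):
(m - 2) + 5(m - 3) = -3(m - 3)(m - 2).
Expand and collect terms: -3m^2 + 9m - 1 = 0.
By the quadratic formula, m = (-9 +/- sqrt(69)) / -6, so m ~= 0.1156 or m ~= 2.8844.
Neither value makes a denominator zero (m != 3, m != 2), so both are valid.

m = 0.1156 or m = 2.8844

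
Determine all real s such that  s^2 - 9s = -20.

s = 4 or s = 5

Bring every term to one side: s^2 - 9s + 20 = 0.
Factor: (s - 4)(s - 5) = 0.
So s = 4 or s = 5.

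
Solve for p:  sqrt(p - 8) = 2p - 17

p = 9

Square both sides: p - 8 = (2p - 17)^2.
Expand and rearrange: 4p^2 - 69p + 297 = 0.
Solving gives p = 9 or p = 8.25.
Check each candidate in the original equation:
  p = 9: sqrt(1) = 1, while 2p - 17 = 1 — valid.
  p = 8.25: sqrt(0.25) = 0.5, while 2p - 17 = -0.5 — extraneous.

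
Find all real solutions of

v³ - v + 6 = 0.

v = -2

Possible rational roots are divisors of 6. Testing v = -2 gives 0, so (v + 2) is a factor.
Divide: v³ - v + 6 = (v + 2)(v² - 2v + 3).
The quadratic v² - 2v + 3 has discriminant -8 < 0, so no further real roots.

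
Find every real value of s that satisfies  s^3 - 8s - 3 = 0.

Possible rational roots are divisors of -3. Testing s = 3 gives 0, so (s - 3) is a factor.
Divide: s^3 - 8s - 3 = (s - 3)(s^2 + 3s + 1).
Apply the quadratic formula to s^2 + 3s + 1 = 0: s = (-3 +/- sqrt(5))/2, i.e. s ~= -0.382 or s ~= -2.618.

s = -2.618 or s = -0.382 or s = 3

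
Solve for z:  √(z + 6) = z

z = 3

Square both sides: z + 6 = (z)².
Expand and rearrange: z² - z - 6 = 0.
Solving gives z = 3 or z = -2.
Check each candidate in the original equation:
  z = 3: √(9) = 3, while z = 3 — valid.
  z = -2: √(4) = 2, while z = -2 — extraneous.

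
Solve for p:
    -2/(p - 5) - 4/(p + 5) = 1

Multiply both sides by (p - 5)(p + 5):
-2(p + 5) - 4(p - 5) = (p - 5)(p + 5).
Expand and collect terms: p² + 6p - 35 = 0.
By the quadratic formula, p = (-6 ± √176) / 2, so p ≈ 3.6332 or p ≈ -9.6332.
Neither value makes a denominator zero (p ≠ 5, p ≠ -5), so both are valid.

p = -9.6332 or p = 3.6332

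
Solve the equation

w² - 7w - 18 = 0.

w = -2 or w = 9

Factor: (w + 2)(w - 9) = 0.
So w = -2 or w = 9.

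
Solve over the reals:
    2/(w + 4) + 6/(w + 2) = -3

Multiply both sides by (w + 4)(w + 2):
2(w + 2) + 6(w + 4) = -3(w + 4)(w + 2).
Expand and collect terms: -3w^2 - 26w - 52 = 0.
By the quadratic formula, w = (26 +/- sqrt(52)) / -6, so w ~= -5.5352 or w ~= -3.1315.
Neither value makes a denominator zero (w != -4, w != -2), so both are valid.

w = -5.5352 or w = -3.1315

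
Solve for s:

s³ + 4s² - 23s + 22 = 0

Possible rational roots are divisors of 22. Testing s = 2 gives 0, so (s - 2) is a factor.
Divide: s³ + 4s² - 23s + 22 = (s - 2)(s² + 6s - 11).
Apply the quadratic formula to s² + 6s - 11 = 0: s = (-6 ± √80)/2, i.e. s ≈ 1.4721 or s ≈ -7.4721.

s = -7.4721 or s = 1.4721 or s = 2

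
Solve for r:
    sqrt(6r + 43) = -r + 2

Square both sides: 6r + 43 = (-r + 2)^2.
Expand and rearrange: r^2 - 10r - 39 = 0.
Solving gives r = 13 or r = -3.
Check each candidate in the original equation:
  r = 13: sqrt(121) = 11, while -r + 2 = -11 — extraneous.
  r = -3: sqrt(25) = 5, while -r + 2 = 5 — valid.

r = -3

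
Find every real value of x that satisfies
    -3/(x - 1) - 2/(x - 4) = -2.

x = 2 or x = 5.5

Multiply both sides by (x - 1)(x - 4):
-3(x - 4) - 2(x - 1) = -2(x - 1)(x - 4).
Expand and collect terms: -2x^2 + 15x - 22 = 0.
Factor or apply the quadratic formula: x = 2 or x = 5.5.
Neither value makes a denominator zero (x != 1, x != 4), so both are valid.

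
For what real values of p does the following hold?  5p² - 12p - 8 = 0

Discriminant: (-12)² − 4·5·(-8) = 304.
Quadratic formula: p = (12 ± √304) / 10.
So p = 6/5 + 2·√(19)/5 ≈ 2.9436 or p = 6/5 - 2·√(19)/5 ≈ -0.5436.

p = -0.5436 or p = 2.9436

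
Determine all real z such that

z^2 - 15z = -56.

z = 7 or z = 8

Bring every term to one side: z^2 - 15z + 56 = 0.
Factor: (z - 7)(z - 8) = 0.
So z = 7 or z = 8.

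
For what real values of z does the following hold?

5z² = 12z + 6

Rearrange to standard form: 5z² - 12z - 6 = 0.
Discriminant: (-12)² − 4·5·(-6) = 264.
Quadratic formula: z = (12 ± √264) / 10.
So z = 6/5 + √(66)/5 ≈ 2.8248 or z = 6/5 - √(66)/5 ≈ -0.4248.

z = -0.4248 or z = 2.8248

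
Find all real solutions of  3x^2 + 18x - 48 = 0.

x = -8 or x = 2

Factor: 3(x + 8)(x - 2) = 0.
So x = -8 or x = 2.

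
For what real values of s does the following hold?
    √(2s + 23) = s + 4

Square both sides: 2s + 23 = (s + 4)².
Expand and rearrange: s² + 6s - 7 = 0.
Solving gives s = 1 or s = -7.
Check each candidate in the original equation:
  s = 1: √(25) = 5, while s + 4 = 5 — valid.
  s = -7: √(9) = 3, while s + 4 = -3 — extraneous.

s = 1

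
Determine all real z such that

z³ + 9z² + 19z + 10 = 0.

Possible rational roots are divisors of 10. Testing z = -2 gives 0, so (z + 2) is a factor.
Divide: z³ + 9z² + 19z + 10 = (z + 2)(z² + 7z + 5).
Apply the quadratic formula to z² + 7z + 5 = 0: z = (-7 ± √29)/2, i.e. z ≈ -0.8074 or z ≈ -6.1926.

z = -6.1926 or z = -2 or z = -0.8074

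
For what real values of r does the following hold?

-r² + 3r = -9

Rearrange to standard form: -r² + 3r + 9 = 0.
Discriminant: (3)² − 4·(-1)·9 = 45.
Quadratic formula: r = (-3 ± √45) / (-2).
So r = 3/2 - 3·√(5)/2 ≈ -1.8541 or r = 3/2 + 3·√(5)/2 ≈ 4.8541.

r = -1.8541 or r = 4.8541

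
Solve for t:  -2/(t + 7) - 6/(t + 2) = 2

Multiply both sides by (t + 7)(t + 2):
-2(t + 2) - 6(t + 7) = 2(t + 7)(t + 2).
Expand and collect terms: 2t^2 + 26t + 74 = 0.
By the quadratic formula, t = (-26 +/- sqrt(84)) / 4, so t ~= -4.2087 or t ~= -8.7913.
Neither value makes a denominator zero (t != -7, t != -2), so both are valid.

t = -8.7913 or t = -4.2087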